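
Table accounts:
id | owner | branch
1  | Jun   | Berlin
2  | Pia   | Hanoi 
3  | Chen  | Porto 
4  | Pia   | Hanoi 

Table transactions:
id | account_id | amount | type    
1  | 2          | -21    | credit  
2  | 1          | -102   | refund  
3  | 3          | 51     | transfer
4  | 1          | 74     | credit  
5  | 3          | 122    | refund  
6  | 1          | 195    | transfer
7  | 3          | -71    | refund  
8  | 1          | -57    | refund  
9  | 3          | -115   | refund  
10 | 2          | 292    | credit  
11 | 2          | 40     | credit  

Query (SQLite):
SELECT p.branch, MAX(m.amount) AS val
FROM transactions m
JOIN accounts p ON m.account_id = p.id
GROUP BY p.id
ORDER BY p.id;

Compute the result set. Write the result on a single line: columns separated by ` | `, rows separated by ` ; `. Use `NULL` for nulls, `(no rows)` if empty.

Berlin | 195 ; Hanoi | 292 ; Porto | 122

Join each transactions row to its accounts via account_id.
Group joined rows by accounts.id; compute MAX(m.amount) per group.
  1: ids {2, 4, 6, 8} → MAX(m.amount)=195
  2: ids {1, 10, 11} → MAX(m.amount)=292
  3: ids {3, 5, 7, 9} → MAX(m.amount)=122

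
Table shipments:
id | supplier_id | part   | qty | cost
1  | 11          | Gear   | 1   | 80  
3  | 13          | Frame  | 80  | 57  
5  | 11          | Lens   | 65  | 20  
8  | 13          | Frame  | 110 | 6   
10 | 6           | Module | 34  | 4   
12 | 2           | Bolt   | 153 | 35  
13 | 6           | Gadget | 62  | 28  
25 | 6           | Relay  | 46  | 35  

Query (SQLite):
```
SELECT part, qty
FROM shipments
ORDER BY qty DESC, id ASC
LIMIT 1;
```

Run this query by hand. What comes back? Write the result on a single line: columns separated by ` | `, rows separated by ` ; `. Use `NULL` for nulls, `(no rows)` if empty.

Sort by qty desc, tiebreak id asc: (153, id=12), (110, id=8), (80, id=3), (65, id=5) …. Take first 1.

Bolt | 153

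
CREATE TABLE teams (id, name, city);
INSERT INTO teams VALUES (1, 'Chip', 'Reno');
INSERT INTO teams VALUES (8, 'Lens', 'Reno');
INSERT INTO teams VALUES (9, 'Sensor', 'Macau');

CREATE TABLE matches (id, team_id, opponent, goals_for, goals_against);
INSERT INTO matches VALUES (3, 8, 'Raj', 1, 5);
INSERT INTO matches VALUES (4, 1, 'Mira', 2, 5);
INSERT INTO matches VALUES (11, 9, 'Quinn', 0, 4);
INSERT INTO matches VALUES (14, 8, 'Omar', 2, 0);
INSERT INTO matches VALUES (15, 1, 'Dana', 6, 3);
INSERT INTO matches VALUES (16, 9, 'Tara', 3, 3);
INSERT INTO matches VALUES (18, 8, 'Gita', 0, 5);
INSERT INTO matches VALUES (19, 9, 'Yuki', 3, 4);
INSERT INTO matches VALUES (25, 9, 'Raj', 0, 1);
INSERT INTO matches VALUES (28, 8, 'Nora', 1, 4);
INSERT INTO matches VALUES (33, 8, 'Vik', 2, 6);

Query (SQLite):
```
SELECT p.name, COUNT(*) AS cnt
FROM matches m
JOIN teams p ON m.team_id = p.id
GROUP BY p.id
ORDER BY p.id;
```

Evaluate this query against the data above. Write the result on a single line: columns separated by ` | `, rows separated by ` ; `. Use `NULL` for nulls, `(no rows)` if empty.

Chip | 2 ; Lens | 5 ; Sensor | 4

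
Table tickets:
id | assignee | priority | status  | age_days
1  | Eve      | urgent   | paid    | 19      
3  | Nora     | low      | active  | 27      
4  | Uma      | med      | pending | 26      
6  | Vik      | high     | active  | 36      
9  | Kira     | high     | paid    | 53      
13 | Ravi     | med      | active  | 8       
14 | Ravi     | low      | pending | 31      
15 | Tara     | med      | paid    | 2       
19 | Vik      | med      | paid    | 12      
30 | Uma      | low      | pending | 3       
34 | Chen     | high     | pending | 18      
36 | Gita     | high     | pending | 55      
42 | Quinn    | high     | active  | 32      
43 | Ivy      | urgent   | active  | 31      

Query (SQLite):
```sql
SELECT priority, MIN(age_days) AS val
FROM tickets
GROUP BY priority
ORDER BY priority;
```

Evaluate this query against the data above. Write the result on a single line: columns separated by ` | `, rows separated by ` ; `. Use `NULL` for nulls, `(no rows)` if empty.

Partition tickets by priority; compute MIN(age_days) within each group.
  high: ids {6, 9, 34, 36, 42} → MIN(age_days)=18
  low: ids {3, 14, 30} → MIN(age_days)=3
  med: ids {4, 13, 15, 19} → MIN(age_days)=2
  urgent: ids {1, 43} → MIN(age_days)=19

high | 18 ; low | 3 ; med | 2 ; urgent | 19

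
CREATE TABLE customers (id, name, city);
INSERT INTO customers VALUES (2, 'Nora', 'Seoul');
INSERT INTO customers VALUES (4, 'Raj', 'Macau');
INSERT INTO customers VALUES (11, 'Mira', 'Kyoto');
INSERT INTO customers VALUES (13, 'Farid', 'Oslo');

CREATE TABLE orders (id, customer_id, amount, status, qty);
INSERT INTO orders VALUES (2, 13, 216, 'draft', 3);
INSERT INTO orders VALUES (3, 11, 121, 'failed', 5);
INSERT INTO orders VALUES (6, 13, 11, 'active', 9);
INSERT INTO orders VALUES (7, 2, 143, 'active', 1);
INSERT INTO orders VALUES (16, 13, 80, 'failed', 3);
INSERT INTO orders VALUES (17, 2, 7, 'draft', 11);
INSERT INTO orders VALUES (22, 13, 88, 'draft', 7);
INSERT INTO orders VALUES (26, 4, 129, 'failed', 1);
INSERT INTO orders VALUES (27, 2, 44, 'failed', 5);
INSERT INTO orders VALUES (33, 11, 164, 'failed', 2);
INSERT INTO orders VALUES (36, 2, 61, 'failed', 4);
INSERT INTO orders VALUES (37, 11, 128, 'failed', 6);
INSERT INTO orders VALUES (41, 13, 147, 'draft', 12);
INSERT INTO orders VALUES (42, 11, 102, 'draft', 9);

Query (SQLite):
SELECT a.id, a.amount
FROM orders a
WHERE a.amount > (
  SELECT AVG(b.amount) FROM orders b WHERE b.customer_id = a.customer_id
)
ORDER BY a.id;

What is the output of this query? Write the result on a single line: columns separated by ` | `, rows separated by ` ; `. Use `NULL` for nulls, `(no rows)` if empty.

2 | 216 ; 7 | 143 ; 33 | 164 ; 41 | 147

For each orders row a, compute AVG(amount) over rows sharing a.customer_id.
Keep row a if a.amount > that per-group AVG.
  customer_id=2: AVG(amount) = 63.75
  customer_id=4: AVG(amount) = 129.0
  customer_id=11: AVG(amount) = 128.75
  customer_id=13: AVG(amount) = 108.4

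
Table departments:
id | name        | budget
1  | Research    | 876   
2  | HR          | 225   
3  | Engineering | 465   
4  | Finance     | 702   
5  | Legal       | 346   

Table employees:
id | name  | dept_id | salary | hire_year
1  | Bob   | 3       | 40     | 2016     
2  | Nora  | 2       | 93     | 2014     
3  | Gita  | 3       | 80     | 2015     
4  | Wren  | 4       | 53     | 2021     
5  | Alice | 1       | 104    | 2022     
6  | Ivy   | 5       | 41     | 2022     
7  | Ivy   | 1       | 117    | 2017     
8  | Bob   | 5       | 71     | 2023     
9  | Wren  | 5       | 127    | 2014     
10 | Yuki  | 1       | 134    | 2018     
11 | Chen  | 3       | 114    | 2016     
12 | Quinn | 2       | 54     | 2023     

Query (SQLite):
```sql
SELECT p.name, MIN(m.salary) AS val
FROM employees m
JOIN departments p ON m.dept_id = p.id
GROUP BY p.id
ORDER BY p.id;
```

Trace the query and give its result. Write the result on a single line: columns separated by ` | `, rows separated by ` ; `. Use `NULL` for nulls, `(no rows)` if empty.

Research | 104 ; HR | 54 ; Engineering | 40 ; Finance | 53 ; Legal | 41

Join each employees row to its departments via dept_id.
Group joined rows by departments.id; compute MIN(m.salary) per group.
  1: ids {5, 7, 10} → MIN(m.salary)=104
  2: ids {2, 12} → MIN(m.salary)=54
  3: ids {1, 3, 11} → MIN(m.salary)=40
  4: ids {4} → MIN(m.salary)=53
  5: ids {6, 8, 9} → MIN(m.salary)=41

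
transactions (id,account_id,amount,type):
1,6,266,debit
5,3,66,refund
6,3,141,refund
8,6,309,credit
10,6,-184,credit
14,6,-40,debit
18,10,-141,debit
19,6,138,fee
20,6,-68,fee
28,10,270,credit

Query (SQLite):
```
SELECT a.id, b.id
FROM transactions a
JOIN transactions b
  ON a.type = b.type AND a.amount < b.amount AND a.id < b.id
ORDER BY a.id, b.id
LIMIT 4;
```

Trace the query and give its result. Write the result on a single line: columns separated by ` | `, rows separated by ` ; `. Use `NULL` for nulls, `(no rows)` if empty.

5 | 6 ; 10 | 28

Pairs (a,b) with same type, a.amount < b.amount, a.id < b.id.
type groups: credit:{8,10,28} debit:{1,14,18} fee:{19,20} refund:{5,6}
Ordered by (a.id, b.id); first 4.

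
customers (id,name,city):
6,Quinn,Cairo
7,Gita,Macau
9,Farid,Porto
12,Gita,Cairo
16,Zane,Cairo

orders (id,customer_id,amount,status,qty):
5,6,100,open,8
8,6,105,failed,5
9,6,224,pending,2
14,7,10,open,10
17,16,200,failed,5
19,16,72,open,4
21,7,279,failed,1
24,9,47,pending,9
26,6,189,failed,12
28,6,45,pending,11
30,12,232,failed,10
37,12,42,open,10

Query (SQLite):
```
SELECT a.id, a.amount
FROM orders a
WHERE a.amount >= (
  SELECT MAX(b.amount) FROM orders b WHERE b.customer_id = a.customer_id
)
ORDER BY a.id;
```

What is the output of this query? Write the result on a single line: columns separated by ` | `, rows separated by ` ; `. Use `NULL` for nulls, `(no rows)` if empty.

9 | 224 ; 17 | 200 ; 21 | 279 ; 24 | 47 ; 30 | 232

For each orders row a, compute MAX(amount) over rows sharing a.customer_id.
Keep row a if a.amount >= that per-group MAX.
  customer_id=6: MAX(amount) = 224
  customer_id=7: MAX(amount) = 279
  customer_id=9: MAX(amount) = 47
  customer_id=12: MAX(amount) = 232
  customer_id=16: MAX(amount) = 200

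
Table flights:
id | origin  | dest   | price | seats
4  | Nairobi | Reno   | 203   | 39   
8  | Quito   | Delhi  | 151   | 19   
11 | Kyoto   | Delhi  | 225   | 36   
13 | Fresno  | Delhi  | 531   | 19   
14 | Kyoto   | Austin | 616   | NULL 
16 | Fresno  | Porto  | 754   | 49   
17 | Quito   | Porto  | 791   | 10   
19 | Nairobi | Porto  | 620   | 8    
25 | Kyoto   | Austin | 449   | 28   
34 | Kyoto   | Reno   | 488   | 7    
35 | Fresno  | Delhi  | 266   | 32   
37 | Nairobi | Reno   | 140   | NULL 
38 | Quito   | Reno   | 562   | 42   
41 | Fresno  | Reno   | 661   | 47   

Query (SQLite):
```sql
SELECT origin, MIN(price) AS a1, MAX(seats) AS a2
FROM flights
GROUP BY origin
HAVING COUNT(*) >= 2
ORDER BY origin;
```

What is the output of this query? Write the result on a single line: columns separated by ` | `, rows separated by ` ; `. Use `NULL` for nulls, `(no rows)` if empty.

Group flights by origin.
Per group compute: MIN(price), MAX(seats).
HAVING: drop groups with fewer than 2 rows.
  Fresno: ids {13, 16, 35, 41} → MIN(price)=266, MAX(seats)=49
  Kyoto: ids {11, 14, 25, 34} → MIN(price)=225, MAX(seats)=36
  Nairobi: ids {4, 19, 37} → MIN(price)=140, MAX(seats)=39
  Quito: ids {8, 17, 38} → MIN(price)=151, MAX(seats)=42

Fresno | 266 | 49 ; Kyoto | 225 | 36 ; Nairobi | 140 | 39 ; Quito | 151 | 42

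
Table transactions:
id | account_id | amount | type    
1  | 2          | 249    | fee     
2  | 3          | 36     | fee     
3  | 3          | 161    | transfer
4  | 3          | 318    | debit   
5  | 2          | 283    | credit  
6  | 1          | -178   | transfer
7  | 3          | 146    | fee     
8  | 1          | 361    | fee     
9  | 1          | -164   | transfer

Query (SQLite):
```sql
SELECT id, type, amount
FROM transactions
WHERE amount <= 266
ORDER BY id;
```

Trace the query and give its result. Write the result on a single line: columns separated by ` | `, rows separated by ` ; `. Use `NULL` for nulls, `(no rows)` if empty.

1 | fee | 249 ; 2 | fee | 36 ; 3 | transfer | 161 ; 6 | transfer | -178 ; 7 | fee | 146 ; 9 | transfer | -164

amount <= 266: ids {1, 2, 3, 6, 7, 9}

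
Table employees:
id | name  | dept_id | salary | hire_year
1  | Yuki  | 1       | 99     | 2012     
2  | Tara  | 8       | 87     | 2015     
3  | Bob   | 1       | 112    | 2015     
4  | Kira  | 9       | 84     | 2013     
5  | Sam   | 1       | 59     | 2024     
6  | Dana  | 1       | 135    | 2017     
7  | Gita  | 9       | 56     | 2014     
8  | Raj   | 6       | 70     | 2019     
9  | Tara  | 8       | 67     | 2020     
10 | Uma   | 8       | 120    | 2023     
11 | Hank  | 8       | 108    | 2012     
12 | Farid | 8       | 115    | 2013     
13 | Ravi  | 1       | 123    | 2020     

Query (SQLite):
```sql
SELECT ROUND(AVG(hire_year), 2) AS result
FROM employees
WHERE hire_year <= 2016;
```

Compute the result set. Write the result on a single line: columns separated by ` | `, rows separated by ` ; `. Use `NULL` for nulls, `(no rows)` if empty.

Rows where hire_year <= 2016 → hire_year values: [2012, 2015, 2015, 2013, 2014, 2012, 2013].
AVG = 14094 / 7 (rounded to 2 dp).

2013.43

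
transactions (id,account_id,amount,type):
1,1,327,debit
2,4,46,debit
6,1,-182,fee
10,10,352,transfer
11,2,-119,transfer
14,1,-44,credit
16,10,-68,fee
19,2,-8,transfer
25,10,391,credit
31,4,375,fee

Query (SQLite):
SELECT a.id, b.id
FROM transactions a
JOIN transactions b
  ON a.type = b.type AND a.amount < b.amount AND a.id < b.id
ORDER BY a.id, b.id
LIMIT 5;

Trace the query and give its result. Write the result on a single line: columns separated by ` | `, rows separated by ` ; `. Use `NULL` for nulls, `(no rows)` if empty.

6 | 16 ; 6 | 31 ; 11 | 19 ; 14 | 25 ; 16 | 31

Pairs (a,b) with same type, a.amount < b.amount, a.id < b.id.
type groups: credit:{14,25} debit:{1,2} fee:{6,16,31} transfer:{10,11,19}
Ordered by (a.id, b.id); first 5.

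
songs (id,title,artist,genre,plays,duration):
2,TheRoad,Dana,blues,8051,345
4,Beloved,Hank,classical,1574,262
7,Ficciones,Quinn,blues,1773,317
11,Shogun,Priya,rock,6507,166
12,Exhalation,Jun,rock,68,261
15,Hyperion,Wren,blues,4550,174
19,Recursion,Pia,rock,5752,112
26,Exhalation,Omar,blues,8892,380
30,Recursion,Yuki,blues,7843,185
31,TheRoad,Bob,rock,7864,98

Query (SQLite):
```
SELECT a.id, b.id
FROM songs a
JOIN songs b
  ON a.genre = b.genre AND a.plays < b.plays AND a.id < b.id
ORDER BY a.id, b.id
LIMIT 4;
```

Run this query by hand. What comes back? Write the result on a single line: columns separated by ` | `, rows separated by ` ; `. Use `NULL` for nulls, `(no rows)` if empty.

Pairs (a,b) with same genre, a.plays < b.plays, a.id < b.id.
genre groups: blues:{2,7,15,26,30} classical:{4} rock:{11,12,19,31}
Ordered by (a.id, b.id); first 4.

2 | 26 ; 7 | 15 ; 7 | 26 ; 7 | 30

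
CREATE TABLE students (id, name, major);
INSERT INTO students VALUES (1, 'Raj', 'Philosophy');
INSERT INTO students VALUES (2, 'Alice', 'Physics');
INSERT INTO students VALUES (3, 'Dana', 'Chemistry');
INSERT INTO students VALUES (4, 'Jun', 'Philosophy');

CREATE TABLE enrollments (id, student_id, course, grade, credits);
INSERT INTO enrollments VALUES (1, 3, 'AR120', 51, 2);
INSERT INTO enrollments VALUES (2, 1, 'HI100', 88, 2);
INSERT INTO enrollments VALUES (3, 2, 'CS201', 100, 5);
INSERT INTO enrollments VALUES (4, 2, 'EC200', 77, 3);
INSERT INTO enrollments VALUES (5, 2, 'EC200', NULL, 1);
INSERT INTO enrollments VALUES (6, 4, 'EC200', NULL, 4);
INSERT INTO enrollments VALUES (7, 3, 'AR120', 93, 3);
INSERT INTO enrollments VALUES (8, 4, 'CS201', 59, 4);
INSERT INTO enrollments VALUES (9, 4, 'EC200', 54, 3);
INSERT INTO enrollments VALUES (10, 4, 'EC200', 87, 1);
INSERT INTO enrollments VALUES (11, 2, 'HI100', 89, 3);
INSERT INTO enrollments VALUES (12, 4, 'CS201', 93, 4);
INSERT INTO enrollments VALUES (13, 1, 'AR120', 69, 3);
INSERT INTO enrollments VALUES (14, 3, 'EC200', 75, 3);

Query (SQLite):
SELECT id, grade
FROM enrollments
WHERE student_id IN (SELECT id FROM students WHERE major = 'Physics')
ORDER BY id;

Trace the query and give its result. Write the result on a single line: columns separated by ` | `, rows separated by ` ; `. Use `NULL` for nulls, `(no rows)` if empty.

Inner query: students.id where major = 'Physics'.
Outer: keep enrollments rows whose student_id is in that set.
Inner query → {2}

3 | 100 ; 4 | 77 ; 5 | NULL ; 11 | 89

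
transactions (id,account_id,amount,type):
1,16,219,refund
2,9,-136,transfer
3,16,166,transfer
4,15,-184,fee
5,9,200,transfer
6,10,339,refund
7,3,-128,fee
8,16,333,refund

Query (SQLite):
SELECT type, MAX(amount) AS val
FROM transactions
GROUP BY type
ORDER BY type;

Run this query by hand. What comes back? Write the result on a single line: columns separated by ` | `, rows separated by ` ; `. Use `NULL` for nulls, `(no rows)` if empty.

fee | -128 ; refund | 339 ; transfer | 200

Partition transactions by type; compute MAX(amount) within each group.
  fee: ids {4, 7} → MAX(amount)=-128
  refund: ids {1, 6, 8} → MAX(amount)=339
  transfer: ids {2, 3, 5} → MAX(amount)=200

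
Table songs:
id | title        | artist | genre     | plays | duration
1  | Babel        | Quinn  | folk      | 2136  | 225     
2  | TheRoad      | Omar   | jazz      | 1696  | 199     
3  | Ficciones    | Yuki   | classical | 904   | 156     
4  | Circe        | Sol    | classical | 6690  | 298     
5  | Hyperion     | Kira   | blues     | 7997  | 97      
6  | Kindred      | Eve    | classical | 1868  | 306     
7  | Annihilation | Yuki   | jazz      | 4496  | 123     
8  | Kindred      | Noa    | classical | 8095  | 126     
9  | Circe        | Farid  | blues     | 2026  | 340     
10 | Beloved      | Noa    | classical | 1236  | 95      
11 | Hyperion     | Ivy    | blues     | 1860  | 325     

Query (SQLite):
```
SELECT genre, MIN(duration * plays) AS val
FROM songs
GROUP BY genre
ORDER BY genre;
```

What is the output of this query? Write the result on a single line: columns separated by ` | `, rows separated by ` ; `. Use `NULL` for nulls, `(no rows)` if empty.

blues | 604500 ; classical | 117420 ; folk | 480600 ; jazz | 337504

For each row compute duration * plays.
Group by genre; take MIN of the expression per group.
  blues: ids {5, 9, 11} → MIN(duration * plays)=604500
  classical: ids {3, 4, 6, 8, 10} → MIN(duration * plays)=117420
  folk: ids {1} → MIN(duration * plays)=480600
  jazz: ids {2, 7} → MIN(duration * plays)=337504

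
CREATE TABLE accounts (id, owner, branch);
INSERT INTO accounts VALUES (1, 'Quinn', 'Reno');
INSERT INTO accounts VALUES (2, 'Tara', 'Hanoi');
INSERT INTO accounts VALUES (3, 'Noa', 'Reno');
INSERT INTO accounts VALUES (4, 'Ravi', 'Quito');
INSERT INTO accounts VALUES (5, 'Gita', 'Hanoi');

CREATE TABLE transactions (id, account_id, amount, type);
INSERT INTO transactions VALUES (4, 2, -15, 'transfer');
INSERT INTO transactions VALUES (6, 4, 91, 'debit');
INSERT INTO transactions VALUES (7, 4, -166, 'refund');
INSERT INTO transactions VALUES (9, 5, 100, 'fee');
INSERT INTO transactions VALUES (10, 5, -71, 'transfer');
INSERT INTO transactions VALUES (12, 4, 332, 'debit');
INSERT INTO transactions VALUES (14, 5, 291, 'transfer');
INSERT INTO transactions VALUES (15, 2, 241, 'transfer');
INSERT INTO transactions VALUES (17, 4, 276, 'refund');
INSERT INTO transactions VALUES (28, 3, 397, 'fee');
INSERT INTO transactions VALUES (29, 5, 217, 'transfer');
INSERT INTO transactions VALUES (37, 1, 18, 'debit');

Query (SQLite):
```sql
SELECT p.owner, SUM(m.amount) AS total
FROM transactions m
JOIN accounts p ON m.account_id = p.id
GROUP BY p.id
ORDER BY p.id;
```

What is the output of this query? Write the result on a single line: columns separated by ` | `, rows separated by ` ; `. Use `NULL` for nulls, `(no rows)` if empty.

Quinn | 18 ; Tara | 226 ; Noa | 397 ; Ravi | 533 ; Gita | 537

Join each transactions row to its accounts via account_id.
Group joined rows by accounts.id; compute SUM(m.amount) per group.
  1: ids {37} → SUM(m.amount)=18
  2: ids {4, 15} → SUM(m.amount)=226
  3: ids {28} → SUM(m.amount)=397
  4: ids {6, 7, 12, 17} → SUM(m.amount)=533
  5: ids {9, 10, 14, 29} → SUM(m.amount)=537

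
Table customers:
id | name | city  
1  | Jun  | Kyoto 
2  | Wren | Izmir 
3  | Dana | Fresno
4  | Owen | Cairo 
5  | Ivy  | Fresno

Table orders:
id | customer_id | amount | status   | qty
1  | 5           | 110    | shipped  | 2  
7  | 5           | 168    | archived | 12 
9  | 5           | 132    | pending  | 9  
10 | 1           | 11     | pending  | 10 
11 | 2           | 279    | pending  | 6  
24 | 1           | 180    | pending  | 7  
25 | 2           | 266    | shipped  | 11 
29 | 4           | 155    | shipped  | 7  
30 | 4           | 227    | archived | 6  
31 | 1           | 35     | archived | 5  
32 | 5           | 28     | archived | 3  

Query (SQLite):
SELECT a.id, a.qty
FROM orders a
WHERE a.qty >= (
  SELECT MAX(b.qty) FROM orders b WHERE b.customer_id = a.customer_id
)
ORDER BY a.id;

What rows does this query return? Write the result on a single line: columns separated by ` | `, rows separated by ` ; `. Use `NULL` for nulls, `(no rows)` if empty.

7 | 12 ; 10 | 10 ; 25 | 11 ; 29 | 7

For each orders row a, compute MAX(qty) over rows sharing a.customer_id.
Keep row a if a.qty >= that per-group MAX.
  customer_id=1: MAX(qty) = 10
  customer_id=2: MAX(qty) = 11
  customer_id=4: MAX(qty) = 7
  customer_id=5: MAX(qty) = 12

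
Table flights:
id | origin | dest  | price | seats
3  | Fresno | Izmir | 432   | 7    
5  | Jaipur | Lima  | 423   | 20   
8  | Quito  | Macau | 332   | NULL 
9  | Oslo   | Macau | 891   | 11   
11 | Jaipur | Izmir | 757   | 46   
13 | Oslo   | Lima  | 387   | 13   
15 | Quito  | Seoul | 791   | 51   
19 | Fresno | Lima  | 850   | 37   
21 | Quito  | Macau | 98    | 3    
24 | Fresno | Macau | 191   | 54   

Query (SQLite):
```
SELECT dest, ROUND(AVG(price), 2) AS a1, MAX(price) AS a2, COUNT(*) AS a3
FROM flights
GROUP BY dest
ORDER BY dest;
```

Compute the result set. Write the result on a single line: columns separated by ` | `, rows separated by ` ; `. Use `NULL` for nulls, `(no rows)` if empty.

Izmir | 594.5 | 757 | 2 ; Lima | 553.33 | 850 | 3 ; Macau | 378 | 891 | 4 ; Seoul | 791 | 791 | 1

Group flights by dest.
Per group compute: ROUND(AVG(price), 2), MAX(price), COUNT(*).
  Izmir: ids {3, 11} → ROUND(AVG(price), 2)=594.5, MAX(price)=757, COUNT(*)=2
  Lima: ids {5, 13, 19} → ROUND(AVG(price), 2)=553.33, MAX(price)=850, COUNT(*)=3
  Macau: ids {8, 9, 21, 24} → ROUND(AVG(price), 2)=378, MAX(price)=891, COUNT(*)=4
  Seoul: ids {15} → ROUND(AVG(price), 2)=791, MAX(price)=791, COUNT(*)=1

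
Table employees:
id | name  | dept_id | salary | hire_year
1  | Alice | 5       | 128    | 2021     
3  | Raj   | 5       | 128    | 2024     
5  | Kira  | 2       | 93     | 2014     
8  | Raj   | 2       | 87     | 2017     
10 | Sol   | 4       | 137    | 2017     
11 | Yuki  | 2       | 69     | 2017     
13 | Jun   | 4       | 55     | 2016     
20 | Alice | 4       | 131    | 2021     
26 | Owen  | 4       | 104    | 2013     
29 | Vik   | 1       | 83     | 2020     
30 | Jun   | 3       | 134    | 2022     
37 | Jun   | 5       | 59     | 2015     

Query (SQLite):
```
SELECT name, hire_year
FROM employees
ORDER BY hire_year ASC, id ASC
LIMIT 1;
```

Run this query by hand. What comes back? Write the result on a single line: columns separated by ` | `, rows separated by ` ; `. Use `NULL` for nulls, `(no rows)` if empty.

Owen | 2013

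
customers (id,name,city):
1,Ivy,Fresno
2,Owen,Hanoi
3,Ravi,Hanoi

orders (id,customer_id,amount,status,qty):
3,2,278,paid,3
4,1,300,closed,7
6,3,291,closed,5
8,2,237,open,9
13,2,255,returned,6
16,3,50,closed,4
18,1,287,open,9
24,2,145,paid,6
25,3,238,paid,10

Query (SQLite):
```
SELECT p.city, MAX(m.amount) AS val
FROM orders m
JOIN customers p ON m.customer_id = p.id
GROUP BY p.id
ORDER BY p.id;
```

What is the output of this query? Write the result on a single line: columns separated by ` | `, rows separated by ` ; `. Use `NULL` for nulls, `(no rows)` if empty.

Fresno | 300 ; Hanoi | 278 ; Hanoi | 291

Join each orders row to its customers via customer_id.
Group joined rows by customers.id; compute MAX(m.amount) per group.
  1: ids {4, 18} → MAX(m.amount)=300
  2: ids {3, 8, 13, 24} → MAX(m.amount)=278
  3: ids {6, 16, 25} → MAX(m.amount)=291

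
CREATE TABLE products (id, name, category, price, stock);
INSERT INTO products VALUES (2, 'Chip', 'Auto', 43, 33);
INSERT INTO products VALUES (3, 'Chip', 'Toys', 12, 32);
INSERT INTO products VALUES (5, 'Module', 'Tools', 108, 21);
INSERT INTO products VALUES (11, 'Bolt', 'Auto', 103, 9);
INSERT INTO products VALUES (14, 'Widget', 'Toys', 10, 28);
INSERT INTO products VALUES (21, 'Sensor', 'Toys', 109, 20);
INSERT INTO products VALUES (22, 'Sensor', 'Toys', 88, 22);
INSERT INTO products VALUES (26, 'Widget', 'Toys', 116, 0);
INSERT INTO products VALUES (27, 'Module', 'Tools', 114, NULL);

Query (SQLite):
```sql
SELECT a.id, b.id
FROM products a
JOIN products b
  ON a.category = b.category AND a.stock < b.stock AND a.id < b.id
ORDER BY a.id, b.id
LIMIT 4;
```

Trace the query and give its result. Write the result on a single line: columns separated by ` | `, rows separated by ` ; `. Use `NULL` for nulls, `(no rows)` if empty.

21 | 22

Pairs (a,b) with same category, a.stock < b.stock, a.id < b.id.
category groups: Auto:{2,11} Tools:{5,27} Toys:{3,14,21,22,26}
Ordered by (a.id, b.id); first 4.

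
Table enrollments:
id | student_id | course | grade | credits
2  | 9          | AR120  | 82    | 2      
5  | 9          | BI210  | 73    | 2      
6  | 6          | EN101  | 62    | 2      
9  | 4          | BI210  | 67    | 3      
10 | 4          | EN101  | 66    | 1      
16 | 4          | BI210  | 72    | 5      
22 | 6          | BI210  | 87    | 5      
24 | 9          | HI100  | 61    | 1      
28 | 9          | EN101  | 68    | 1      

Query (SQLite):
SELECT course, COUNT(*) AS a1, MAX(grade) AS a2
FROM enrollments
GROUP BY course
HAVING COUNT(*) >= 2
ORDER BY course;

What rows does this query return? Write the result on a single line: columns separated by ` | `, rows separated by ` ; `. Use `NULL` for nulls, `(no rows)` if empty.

BI210 | 4 | 87 ; EN101 | 3 | 68

Group enrollments by course.
Per group compute: COUNT(*), MAX(grade).
HAVING: drop groups with fewer than 2 rows.
  AR120: ids {2} → COUNT(*)=1, MAX(grade)=82
  BI210: ids {5, 9, 16, 22} → COUNT(*)=4, MAX(grade)=87
  EN101: ids {6, 10, 28} → COUNT(*)=3, MAX(grade)=68
  HI100: ids {24} → COUNT(*)=1, MAX(grade)=61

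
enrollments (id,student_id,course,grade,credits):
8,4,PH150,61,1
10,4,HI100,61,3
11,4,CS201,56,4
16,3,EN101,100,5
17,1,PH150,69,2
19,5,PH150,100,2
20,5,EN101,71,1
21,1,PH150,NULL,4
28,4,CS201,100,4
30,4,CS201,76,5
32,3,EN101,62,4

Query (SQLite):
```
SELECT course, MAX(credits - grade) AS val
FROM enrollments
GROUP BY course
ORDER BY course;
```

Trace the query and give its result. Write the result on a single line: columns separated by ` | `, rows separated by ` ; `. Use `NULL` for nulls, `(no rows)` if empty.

For each row compute credits - grade.
Group by course; take MAX of the expression per group.
  CS201: ids {11, 28, 30} → MAX(credits - grade)=-52
  EN101: ids {16, 20, 32} → MAX(credits - grade)=-58
  HI100: ids {10} → MAX(credits - grade)=-58
  PH150: ids {8, 17, 19, 21} → MAX(credits - grade)=-60

CS201 | -52 ; EN101 | -58 ; HI100 | -58 ; PH150 | -60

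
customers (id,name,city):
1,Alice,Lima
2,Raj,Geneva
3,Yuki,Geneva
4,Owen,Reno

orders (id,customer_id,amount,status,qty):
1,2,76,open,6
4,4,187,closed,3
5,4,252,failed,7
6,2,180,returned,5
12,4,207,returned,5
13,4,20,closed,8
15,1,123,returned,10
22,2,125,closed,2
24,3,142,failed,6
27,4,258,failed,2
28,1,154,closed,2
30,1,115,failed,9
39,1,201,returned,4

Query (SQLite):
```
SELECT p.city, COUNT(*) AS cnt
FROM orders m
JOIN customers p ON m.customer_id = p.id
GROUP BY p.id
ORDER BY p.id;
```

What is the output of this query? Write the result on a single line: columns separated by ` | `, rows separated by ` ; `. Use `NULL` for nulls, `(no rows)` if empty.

Join each orders row to its customers via customer_id.
Group joined rows by customers.id; compute COUNT(*) per group.
  1: ids {15, 28, 30, 39} → COUNT(*)=4
  2: ids {1, 6, 22} → COUNT(*)=3
  3: ids {24} → COUNT(*)=1
  4: ids {4, 5, 12, 13, 27} → COUNT(*)=5

Lima | 4 ; Geneva | 3 ; Geneva | 1 ; Reno | 5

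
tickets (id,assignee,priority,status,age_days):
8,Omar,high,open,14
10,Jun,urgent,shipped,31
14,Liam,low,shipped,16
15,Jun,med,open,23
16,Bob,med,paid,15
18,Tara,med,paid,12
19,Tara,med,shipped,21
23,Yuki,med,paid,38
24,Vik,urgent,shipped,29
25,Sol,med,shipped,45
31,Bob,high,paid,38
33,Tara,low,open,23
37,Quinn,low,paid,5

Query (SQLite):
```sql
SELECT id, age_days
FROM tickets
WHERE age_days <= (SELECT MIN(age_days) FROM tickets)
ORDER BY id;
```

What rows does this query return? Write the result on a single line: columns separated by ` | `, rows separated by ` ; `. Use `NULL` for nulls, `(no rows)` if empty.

Scalar subquery: MIN(age_days) over all tickets rows = 5.
Keep rows where age_days <= that value.

37 | 5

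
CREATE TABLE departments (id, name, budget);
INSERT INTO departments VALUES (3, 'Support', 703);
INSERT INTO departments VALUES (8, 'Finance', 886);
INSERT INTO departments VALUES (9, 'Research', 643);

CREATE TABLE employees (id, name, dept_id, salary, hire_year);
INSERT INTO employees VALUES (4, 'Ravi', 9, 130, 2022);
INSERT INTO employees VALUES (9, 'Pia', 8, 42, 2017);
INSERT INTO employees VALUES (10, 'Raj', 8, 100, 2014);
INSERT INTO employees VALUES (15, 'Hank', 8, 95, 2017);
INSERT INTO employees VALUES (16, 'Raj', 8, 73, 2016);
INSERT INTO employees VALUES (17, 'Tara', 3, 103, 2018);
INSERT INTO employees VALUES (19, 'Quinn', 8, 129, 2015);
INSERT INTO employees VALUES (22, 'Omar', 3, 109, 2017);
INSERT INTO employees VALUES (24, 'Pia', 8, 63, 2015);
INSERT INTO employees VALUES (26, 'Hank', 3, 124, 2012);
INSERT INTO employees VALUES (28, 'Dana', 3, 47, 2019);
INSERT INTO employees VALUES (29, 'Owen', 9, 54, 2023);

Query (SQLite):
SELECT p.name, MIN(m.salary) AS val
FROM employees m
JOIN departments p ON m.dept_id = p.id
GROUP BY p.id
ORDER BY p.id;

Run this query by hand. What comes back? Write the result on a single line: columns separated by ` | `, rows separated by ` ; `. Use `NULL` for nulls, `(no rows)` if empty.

Join each employees row to its departments via dept_id.
Group joined rows by departments.id; compute MIN(m.salary) per group.
  3: ids {17, 22, 26, 28} → MIN(m.salary)=47
  8: ids {9, 10, 15, 16, 19, 24} → MIN(m.salary)=42
  9: ids {4, 29} → MIN(m.salary)=54

Support | 47 ; Finance | 42 ; Research | 54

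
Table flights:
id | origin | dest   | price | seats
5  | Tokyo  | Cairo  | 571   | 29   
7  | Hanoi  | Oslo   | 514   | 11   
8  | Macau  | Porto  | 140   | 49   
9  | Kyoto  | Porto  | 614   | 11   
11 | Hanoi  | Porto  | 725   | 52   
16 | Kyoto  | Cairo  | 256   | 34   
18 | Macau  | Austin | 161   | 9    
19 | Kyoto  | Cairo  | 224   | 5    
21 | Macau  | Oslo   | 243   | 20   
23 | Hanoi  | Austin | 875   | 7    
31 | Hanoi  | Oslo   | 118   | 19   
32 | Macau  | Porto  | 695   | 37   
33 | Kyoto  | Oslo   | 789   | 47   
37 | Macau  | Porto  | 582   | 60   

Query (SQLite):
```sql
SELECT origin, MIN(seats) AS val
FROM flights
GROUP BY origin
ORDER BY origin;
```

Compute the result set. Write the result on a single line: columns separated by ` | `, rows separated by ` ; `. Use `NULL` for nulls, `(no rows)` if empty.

Partition flights by origin; compute MIN(seats) within each group.
  Hanoi: ids {7, 11, 23, 31} → MIN(seats)=7
  Kyoto: ids {9, 16, 19, 33} → MIN(seats)=5
  Macau: ids {8, 18, 21, 32, 37} → MIN(seats)=9
  Tokyo: ids {5} → MIN(seats)=29

Hanoi | 7 ; Kyoto | 5 ; Macau | 9 ; Tokyo | 29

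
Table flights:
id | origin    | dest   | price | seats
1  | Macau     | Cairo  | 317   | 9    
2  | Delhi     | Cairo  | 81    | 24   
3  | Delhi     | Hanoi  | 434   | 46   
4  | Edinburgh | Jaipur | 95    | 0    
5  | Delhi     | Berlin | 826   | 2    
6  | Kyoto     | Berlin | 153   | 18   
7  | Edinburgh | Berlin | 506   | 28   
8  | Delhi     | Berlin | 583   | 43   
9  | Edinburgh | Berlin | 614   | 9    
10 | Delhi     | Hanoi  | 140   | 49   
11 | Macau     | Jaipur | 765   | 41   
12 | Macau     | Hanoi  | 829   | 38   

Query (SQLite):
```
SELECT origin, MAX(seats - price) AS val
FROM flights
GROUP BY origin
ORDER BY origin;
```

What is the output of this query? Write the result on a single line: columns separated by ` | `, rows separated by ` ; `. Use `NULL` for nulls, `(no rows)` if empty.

Delhi | -57 ; Edinburgh | -95 ; Kyoto | -135 ; Macau | -308

For each row compute seats - price.
Group by origin; take MAX of the expression per group.
  Delhi: ids {2, 3, 5, 8, 10} → MAX(seats - price)=-57
  Edinburgh: ids {4, 7, 9} → MAX(seats - price)=-95
  Kyoto: ids {6} → MAX(seats - price)=-135
  Macau: ids {1, 11, 12} → MAX(seats - price)=-308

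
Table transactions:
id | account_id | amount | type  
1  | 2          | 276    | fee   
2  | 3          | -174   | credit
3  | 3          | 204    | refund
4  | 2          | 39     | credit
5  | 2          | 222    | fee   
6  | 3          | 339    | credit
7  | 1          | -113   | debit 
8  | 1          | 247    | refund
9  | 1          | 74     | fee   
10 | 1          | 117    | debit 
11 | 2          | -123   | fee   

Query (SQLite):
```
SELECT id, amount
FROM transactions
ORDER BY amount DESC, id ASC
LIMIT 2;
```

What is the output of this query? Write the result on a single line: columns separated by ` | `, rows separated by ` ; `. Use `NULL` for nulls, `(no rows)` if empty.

6 | 339 ; 1 | 276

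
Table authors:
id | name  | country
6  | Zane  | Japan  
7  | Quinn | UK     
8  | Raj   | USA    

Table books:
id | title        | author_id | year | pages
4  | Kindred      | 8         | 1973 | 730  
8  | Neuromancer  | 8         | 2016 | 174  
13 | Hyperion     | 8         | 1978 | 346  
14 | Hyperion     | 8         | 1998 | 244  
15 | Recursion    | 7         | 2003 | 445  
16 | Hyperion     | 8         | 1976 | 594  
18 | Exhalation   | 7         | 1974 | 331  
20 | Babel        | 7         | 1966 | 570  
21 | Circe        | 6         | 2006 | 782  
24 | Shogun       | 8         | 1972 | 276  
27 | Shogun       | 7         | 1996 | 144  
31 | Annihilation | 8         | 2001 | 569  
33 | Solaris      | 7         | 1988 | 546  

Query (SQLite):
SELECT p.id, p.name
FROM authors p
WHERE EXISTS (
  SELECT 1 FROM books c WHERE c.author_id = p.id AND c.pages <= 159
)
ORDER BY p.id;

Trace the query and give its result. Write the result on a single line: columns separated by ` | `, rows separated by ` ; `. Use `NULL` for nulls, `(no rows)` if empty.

For each authors row, check whether any books with matching author_id has pages <= 159.
Keep rows where that is true.

7 | Quinn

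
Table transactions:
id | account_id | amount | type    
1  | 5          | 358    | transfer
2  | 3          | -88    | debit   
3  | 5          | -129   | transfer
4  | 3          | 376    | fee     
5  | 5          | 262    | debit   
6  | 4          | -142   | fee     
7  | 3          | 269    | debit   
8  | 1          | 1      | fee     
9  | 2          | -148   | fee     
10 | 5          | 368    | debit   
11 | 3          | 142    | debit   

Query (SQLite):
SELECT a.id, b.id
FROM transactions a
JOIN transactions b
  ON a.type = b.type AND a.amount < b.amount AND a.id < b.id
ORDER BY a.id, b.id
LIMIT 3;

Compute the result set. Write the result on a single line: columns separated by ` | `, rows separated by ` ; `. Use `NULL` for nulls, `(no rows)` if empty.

Pairs (a,b) with same type, a.amount < b.amount, a.id < b.id.
type groups: debit:{2,5,7,10,11} fee:{4,6,8,9} transfer:{1,3}
Ordered by (a.id, b.id); first 3.

2 | 5 ; 2 | 7 ; 2 | 10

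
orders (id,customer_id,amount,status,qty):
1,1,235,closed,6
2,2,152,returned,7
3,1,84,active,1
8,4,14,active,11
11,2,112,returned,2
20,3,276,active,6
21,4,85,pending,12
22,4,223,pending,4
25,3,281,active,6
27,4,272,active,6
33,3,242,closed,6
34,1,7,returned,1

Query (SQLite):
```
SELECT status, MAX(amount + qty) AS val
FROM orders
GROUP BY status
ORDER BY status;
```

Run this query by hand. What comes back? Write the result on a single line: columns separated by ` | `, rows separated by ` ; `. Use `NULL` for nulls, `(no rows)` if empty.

active | 287 ; closed | 248 ; pending | 227 ; returned | 159

For each row compute amount + qty.
Group by status; take MAX of the expression per group.
  active: ids {3, 8, 20, 25, 27} → MAX(amount + qty)=287
  closed: ids {1, 33} → MAX(amount + qty)=248
  pending: ids {21, 22} → MAX(amount + qty)=227
  returned: ids {2, 11, 34} → MAX(amount + qty)=159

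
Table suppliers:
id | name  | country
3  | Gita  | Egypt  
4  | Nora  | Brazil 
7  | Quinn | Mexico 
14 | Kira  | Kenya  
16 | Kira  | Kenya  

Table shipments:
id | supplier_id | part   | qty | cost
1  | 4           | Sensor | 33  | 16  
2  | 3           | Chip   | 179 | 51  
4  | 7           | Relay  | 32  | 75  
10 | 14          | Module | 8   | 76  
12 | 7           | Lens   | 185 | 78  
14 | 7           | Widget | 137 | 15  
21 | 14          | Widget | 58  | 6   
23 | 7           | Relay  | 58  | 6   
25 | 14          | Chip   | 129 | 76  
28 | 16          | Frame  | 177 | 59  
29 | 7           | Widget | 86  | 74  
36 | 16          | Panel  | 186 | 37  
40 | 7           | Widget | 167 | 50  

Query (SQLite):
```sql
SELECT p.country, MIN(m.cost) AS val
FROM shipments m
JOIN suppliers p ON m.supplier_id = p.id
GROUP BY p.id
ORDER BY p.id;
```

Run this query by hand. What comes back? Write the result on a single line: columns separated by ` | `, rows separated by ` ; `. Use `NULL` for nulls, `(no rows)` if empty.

Join each shipments row to its suppliers via supplier_id.
Group joined rows by suppliers.id; compute MIN(m.cost) per group.
  3: ids {2} → MIN(m.cost)=51
  4: ids {1} → MIN(m.cost)=16
  7: ids {4, 12, 14, 23, 29, 40} → MIN(m.cost)=6
  14: ids {10, 21, 25} → MIN(m.cost)=6
  16: ids {28, 36} → MIN(m.cost)=37

Egypt | 51 ; Brazil | 16 ; Mexico | 6 ; Kenya | 6 ; Kenya | 37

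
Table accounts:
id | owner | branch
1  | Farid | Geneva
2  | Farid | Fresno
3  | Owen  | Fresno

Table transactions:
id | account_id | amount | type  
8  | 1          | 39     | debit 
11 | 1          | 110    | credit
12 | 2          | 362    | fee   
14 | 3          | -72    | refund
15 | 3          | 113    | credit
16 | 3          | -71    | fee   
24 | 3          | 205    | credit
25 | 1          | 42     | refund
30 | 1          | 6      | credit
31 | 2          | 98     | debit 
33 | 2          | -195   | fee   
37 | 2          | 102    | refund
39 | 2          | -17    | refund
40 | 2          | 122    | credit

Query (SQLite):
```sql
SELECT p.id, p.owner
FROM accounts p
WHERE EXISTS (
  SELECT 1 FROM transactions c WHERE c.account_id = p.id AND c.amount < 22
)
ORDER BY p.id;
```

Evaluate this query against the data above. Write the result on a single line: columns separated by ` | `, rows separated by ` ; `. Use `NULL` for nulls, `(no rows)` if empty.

1 | Farid ; 2 | Farid ; 3 | Owen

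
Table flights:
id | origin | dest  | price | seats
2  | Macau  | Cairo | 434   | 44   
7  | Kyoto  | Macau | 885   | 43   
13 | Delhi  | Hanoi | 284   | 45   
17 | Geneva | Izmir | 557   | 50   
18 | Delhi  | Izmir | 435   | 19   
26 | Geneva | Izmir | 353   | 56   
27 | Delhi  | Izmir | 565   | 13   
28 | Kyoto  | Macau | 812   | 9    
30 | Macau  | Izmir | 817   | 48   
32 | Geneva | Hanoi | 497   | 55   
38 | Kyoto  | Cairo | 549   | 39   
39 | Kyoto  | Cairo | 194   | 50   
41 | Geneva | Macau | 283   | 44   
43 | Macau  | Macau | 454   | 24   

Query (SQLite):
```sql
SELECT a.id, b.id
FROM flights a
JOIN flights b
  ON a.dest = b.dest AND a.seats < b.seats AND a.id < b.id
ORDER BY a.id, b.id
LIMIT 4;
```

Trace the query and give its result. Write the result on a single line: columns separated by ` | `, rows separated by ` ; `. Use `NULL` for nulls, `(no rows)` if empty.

Pairs (a,b) with same dest, a.seats < b.seats, a.id < b.id.
dest groups: Cairo:{2,38,39} Hanoi:{13,32} Izmir:{17,18,26,27,30} Macau:{7,28,41,43}
Ordered by (a.id, b.id); first 4.

2 | 39 ; 7 | 41 ; 13 | 32 ; 17 | 26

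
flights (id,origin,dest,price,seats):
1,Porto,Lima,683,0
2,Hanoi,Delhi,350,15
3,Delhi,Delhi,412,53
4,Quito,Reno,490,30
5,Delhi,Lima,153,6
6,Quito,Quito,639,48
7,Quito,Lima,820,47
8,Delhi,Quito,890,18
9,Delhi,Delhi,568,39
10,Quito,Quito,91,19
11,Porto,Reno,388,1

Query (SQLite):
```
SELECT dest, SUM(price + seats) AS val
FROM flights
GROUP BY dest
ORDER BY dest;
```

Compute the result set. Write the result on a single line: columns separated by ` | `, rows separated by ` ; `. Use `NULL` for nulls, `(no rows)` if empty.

For each row compute price + seats.
Group by dest; take SUM of the expression per group.
  Delhi: ids {2, 3, 9} → SUM(price + seats)=1437
  Lima: ids {1, 5, 7} → SUM(price + seats)=1709
  Quito: ids {6, 8, 10} → SUM(price + seats)=1705
  Reno: ids {4, 11} → SUM(price + seats)=909

Delhi | 1437 ; Lima | 1709 ; Quito | 1705 ; Reno | 909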